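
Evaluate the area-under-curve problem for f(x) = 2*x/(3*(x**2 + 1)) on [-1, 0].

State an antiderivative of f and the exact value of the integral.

Antiderivative: F(x) = log(2*x**2 + 2)/3; value = -log(4)/3 + log(2)/3

The substitution u = 2*x**2 + 2 works: f is exactly (dF/du)*(du/dx) for that inner function.
F(x) = log(2*x**2 + 2)/3 is an antiderivative of f.
Check: d/dx[log(2*x**2 + 2)/3] = 2*x/(3*x**2 + 3), which equals f(x).
F(0) = log(2)/3; F(-1) = log(4)/3.
Integral = F(0) - F(-1) = -log(4)/3 + log(2)/3.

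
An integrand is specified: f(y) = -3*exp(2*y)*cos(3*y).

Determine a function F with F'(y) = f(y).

Differentiate the proposed F(y) back; it has to land on f(y) exactly.
Check: d/dy[3*(-3*sin(3*y) - 2*cos(3*y))*exp(2*y)/13] = -3*exp(2*y)*cos(3*y) = f(y).

An antiderivative is F(y) = 3*(-3*sin(3*y) - 2*cos(3*y))*exp(2*y)/13.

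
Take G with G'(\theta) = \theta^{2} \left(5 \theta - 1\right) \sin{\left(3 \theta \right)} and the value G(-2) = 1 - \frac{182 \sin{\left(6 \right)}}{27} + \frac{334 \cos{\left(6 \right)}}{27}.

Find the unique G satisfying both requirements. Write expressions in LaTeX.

A candidate passes only if d/d\theta[G] lands on the given G'(\theta) exactly.
A general antiderivative is - \frac{5 \theta^{3} \cos{\left(3 \theta \right)}}{3} + \frac{5 \theta^{2} \sin{\left(3 \theta \right)}}{3} + \frac{\theta^{2} \cos{\left(3 \theta \right)}}{3} - \frac{2 \theta \sin{\left(3 \theta \right)}}{9} + \frac{10 \theta \cos{\left(3 \theta \right)}}{9} - \frac{10 \sin{\left(3 \theta \right)}}{27} - \frac{2 \cos{\left(3 \theta \right)}}{27} + C.
The condition gives C = 1 - \frac{182 \sin{\left(6 \right)}}{27} + \frac{334 \cos{\left(6 \right)}}{27} - (- \frac{182 \sin{\left(6 \right)}}{27} + \frac{334 \cos{\left(6 \right)}}{27}) = 1.
So G(\theta) = - \frac{5 \theta^{3} \cos{\left(3 \theta \right)}}{3} + \frac{5 \theta^{2} \sin{\left(3 \theta \right)}}{3} + \frac{\theta^{2} \cos{\left(3 \theta \right)}}{3} - \frac{2 \theta \sin{\left(3 \theta \right)}}{9} + \frac{10 \theta \cos{\left(3 \theta \right)}}{9} - \frac{10 \sin{\left(3 \theta \right)}}{27} - \frac{2 \cos{\left(3 \theta \right)}}{27} + 1.
Check: d/d\theta[- \frac{5 \theta^{3} \cos{\left(3 \theta \right)}}{3} + \frac{5 \theta^{2} \sin{\left(3 \theta \right)}}{3} + \frac{\theta^{2} \cos{\left(3 \theta \right)}}{3} - \frac{2 \theta \sin{\left(3 \theta \right)}}{9} + \frac{10 \theta \cos{\left(3 \theta \right)}}{9} - \frac{10 \sin{\left(3 \theta \right)}}{27} - \frac{2 \cos{\left(3 \theta \right)}}{27} + 1] = 5 \theta^{3} \sin{\left(3 \theta \right)} - \theta^{2} \sin{\left(3 \theta \right)}, which equals G'(\theta).

G(\theta) = - \frac{5 \theta^{3} \cos{\left(3 \theta \right)}}{3} + \frac{5 \theta^{2} \sin{\left(3 \theta \right)}}{3} + \frac{\theta^{2} \cos{\left(3 \theta \right)}}{3} - \frac{2 \theta \sin{\left(3 \theta \right)}}{9} + \frac{10 \theta \cos{\left(3 \theta \right)}}{9} - \frac{10 \sin{\left(3 \theta \right)}}{27} - \frac{2 \cos{\left(3 \theta \right)}}{27} + 1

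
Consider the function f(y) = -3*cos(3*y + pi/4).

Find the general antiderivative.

F(y) = -sin(3*y + pi/4) + C

Whatever form F(y) takes, F'(y) = f(y) is non-negotiable.
Check: d/dy[-sin(3*y + pi/4)] = -3*cos(3*y + pi/4) = f(y).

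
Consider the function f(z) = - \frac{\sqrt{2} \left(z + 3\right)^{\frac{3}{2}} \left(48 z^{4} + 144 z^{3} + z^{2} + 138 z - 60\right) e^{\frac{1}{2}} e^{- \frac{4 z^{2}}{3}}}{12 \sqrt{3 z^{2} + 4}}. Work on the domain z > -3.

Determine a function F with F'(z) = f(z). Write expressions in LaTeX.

An antiderivative is F(z) = \frac{\sqrt{2} \left(z^{2} \sqrt{z + 3} \sqrt{3 z^{2} + 4} + 6 z \sqrt{z + 3} \sqrt{3 z^{2} + 4} + 9 \sqrt{z + 3} \sqrt{3 z^{2} + 4}\right) e^{\frac{1}{2}} e^{- \frac{4 z^{2}}{3}}}{2}.

For F(z) to be correct the identity F'(z) - f(z) = 0 must hold.
Check: d/dz[\frac{\sqrt{2} \left(z^{2} \sqrt{z + 3} \sqrt{3 z^{2} + 4} + 6 z \sqrt{z + 3} \sqrt{3 z^{2} + 4} + 9 \sqrt{z + 3} \sqrt{3 z^{2} + 4}\right) e^{\frac{1}{2}} e^{- \frac{4 z^{2}}{3}}}{2}] = \frac{\left(- 48 \sqrt{2} z^{6} e^{\frac{1}{2}} - 432 \sqrt{2} z^{5} e^{\frac{1}{2}} - 1297 \sqrt{2} z^{4} e^{\frac{1}{2}} - 1440 \sqrt{2} z^{3} e^{\frac{1}{2}} - 777 \sqrt{2} z^{2} e^{\frac{1}{2}} - 882 \sqrt{2} z e^{\frac{1}{2}} + 540 \sqrt{2} e^{\frac{1}{2}}\right) e^{- \frac{4 z^{2}}{3}}}{12 \sqrt{z + 3} \sqrt{3 z^{2} + 4}}, which equals f(z).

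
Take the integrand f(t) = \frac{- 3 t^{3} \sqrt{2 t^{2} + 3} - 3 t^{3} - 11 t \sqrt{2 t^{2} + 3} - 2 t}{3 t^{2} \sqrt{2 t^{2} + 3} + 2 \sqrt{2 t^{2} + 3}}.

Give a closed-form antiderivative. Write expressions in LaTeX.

An antiderivative is F(t) = - \frac{t^{2}}{2} - \frac{\sqrt{2 t^{2} + 3}}{2} - \frac{3 \log{\left(3 t^{2} + 2 \right)}}{2}.

An antiderivative F(t) passes only if d/dt[F] lands on f(t) exactly.
Check: d/dt[- \frac{t^{2}}{2} - \frac{\sqrt{2 t^{2} + 3}}{2} - \frac{3 \log{\left(3 t^{2} + 2 \right)}}{2}] = \frac{- 3 t^{3} \sqrt{2 t^{2} + 3} - 3 t^{3} - 11 t \sqrt{2 t^{2} + 3} - 2 t}{3 t^{2} \sqrt{2 t^{2} + 3} + 2 \sqrt{2 t^{2} + 3}} = f(t).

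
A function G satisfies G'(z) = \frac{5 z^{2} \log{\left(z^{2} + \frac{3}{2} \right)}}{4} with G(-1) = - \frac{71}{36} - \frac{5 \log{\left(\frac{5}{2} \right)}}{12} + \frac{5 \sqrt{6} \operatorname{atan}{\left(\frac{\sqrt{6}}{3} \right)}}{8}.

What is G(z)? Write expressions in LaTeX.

G(z) = \frac{5 z^{3} \log{\left(z^{2} + \frac{3}{2} \right)}}{12} - \frac{5 z^{3}}{18} + \frac{5 z}{4} - \frac{5 \sqrt{6} \operatorname{atan}{\left(\frac{\sqrt{6} z}{3} \right)}}{8} - 1

For G(z) to be correct, d/dz[G] must agree with the stated G'(z) identically.
A general antiderivative is \frac{5 z^{3} \log{\left(z^{2} + \frac{3}{2} \right)}}{12} - \frac{5 z^{3}}{18} + \frac{5 z}{4} - \frac{5 \sqrt{6} \operatorname{atan}{\left(\frac{\sqrt{6} z}{3} \right)}}{8} + C.
The condition gives C = - \frac{71}{36} - \frac{5 \log{\left(\frac{5}{2} \right)}}{12} + \frac{5 \sqrt{6} \operatorname{atan}{\left(\frac{\sqrt{6}}{3} \right)}}{8} - (- \frac{35}{36} - \frac{5 \log{\left(\frac{5}{2} \right)}}{12} + \frac{5 \sqrt{6} \operatorname{atan}{\left(\frac{\sqrt{6}}{3} \right)}}{8}) = -1.
So G(z) = \frac{5 z^{3} \log{\left(z^{2} + \frac{3}{2} \right)}}{12} - \frac{5 z^{3}}{18} + \frac{5 z}{4} - \frac{5 \sqrt{6} \operatorname{atan}{\left(\frac{\sqrt{6} z}{3} \right)}}{8} - 1.
Check: d/dz[\frac{5 z^{3} \log{\left(z^{2} + \frac{3}{2} \right)}}{12} - \frac{5 z^{3}}{18} + \frac{5 z}{4} - \frac{5 \sqrt{6} \operatorname{atan}{\left(\frac{\sqrt{6} z}{3} \right)}}{8} - 1] = \frac{5 z^{2} \log{\left(z^{2} + \frac{3}{2} \right)}}{4} = G'(z).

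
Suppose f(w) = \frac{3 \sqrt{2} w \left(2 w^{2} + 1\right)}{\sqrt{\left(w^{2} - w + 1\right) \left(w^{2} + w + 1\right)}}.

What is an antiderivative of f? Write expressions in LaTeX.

An antiderivative is F(w) = 3 \sqrt{2} \sqrt{w^{4} + w^{2} + 1}.

The substitution u = 2 w^{4} + 2 w^{2} + 2 works: f is exactly (dF/du)*(du/dw) for that inner function.
Check: d/dw[3 \sqrt{2} \sqrt{w^{4} + w^{2} + 1}] = \frac{6 \sqrt{2} w^{3} + 3 \sqrt{2} w}{\sqrt{w^{4} + w^{2} + 1}}, which equals f(w).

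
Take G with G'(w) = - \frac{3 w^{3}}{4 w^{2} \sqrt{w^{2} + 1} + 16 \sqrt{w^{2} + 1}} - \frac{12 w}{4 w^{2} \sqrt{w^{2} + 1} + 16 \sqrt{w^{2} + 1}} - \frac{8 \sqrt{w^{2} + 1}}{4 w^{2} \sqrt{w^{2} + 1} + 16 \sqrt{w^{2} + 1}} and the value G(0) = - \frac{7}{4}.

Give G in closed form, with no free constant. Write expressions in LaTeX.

The integrand splits into summands that can be handled one at a time.
A general antiderivative is - \frac{3 \sqrt{w^{2} + 1}}{4} - \operatorname{atan}{\left(\frac{w}{2} \right)} + C.
The condition gives C = - \frac{7}{4} - (- \frac{3}{4}) = -1.
So G(w) = \frac{- 3 \sqrt{w^{2} + 1} - 4 \operatorname{atan}{\left(\frac{w}{2} \right)} - 4}{4}.
Check: d/dw[\frac{- 3 \sqrt{w^{2} + 1} - 4 \operatorname{atan}{\left(\frac{w}{2} \right)} - 4}{4}] = \frac{- 3 w^{3} - 12 w - 8 \sqrt{w^{2} + 1}}{4 w^{2} \sqrt{w^{2} + 1} + 16 \sqrt{w^{2} + 1}}, which equals G'(w).

G(w) = \frac{- 3 \sqrt{w^{2} + 1} - 4 \operatorname{atan}{\left(\frac{w}{2} \right)} - 4}{4}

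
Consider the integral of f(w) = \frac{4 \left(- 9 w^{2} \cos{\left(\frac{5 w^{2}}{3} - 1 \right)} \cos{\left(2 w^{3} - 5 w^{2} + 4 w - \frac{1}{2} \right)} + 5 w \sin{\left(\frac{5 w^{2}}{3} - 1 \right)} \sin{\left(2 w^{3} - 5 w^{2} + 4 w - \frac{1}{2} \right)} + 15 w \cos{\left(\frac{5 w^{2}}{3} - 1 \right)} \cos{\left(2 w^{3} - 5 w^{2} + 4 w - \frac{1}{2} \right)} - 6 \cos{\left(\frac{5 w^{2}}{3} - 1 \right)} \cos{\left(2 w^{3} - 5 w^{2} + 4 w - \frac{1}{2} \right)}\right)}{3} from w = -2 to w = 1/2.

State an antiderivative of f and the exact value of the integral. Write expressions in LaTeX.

Antiderivative: F(w) = - 2 \sin{\left(2 w^{3} - 5 w^{2} + 4 w - \frac{1}{2} \right)} \cos{\left(\frac{5 w^{2}}{3} - 1 \right)}; value = - 2 \sin{\left(\frac{89}{2} \right)} \cos{\left(\frac{17}{3} \right)} - 2 \sin{\left(\frac{1}{2} \right)} \cos{\left(\frac{7}{12} \right)}

Recognize the product-rule pattern: f = u'v + uv' with u = - 2 \cos{\left(\frac{5 w^{2}}{3} - 1 \right)}, v = \sin{\left(2 w^{3} - 5 w^{2} + 4 w - \frac{1}{2} \right)}, so integration by parts undoes it.
F(w) = - 2 \sin{\left(2 w^{3} - 5 w^{2} + 4 w - \frac{1}{2} \right)} \cos{\left(\frac{5 w^{2}}{3} - 1 \right)} is an antiderivative of f.
Check: d/dw[- 2 \sin{\left(2 w^{3} - 5 w^{2} + 4 w - \frac{1}{2} \right)} \cos{\left(\frac{5 w^{2}}{3} - 1 \right)}] = - 12 w^{2} \cos{\left(\frac{5 w^{2}}{3} - 1 \right)} \cos{\left(2 w^{3} - 5 w^{2} + 4 w - \frac{1}{2} \right)} + \frac{20 w \sin{\left(\frac{5 w^{2}}{3} - 1 \right)} \sin{\left(2 w^{3} - 5 w^{2} + 4 w - \frac{1}{2} \right)}}{3} + 20 w \cos{\left(\frac{5 w^{2}}{3} - 1 \right)} \cos{\left(2 w^{3} - 5 w^{2} + 4 w - \frac{1}{2} \right)} - 8 \cos{\left(\frac{5 w^{2}}{3} - 1 \right)} \cos{\left(2 w^{3} - 5 w^{2} + 4 w - \frac{1}{2} \right)}, which equals f(w).
F(1/2) = - 2 \sin{\left(\frac{1}{2} \right)} \cos{\left(\frac{7}{12} \right)}; F(-2) = 2 \sin{\left(\frac{89}{2} \right)} \cos{\left(\frac{17}{3} \right)}.
Integral = F(1/2) - F(-2) = - 2 \sin{\left(\frac{89}{2} \right)} \cos{\left(\frac{17}{3} \right)} - 2 \sin{\left(\frac{1}{2} \right)} \cos{\left(\frac{7}{12} \right)}.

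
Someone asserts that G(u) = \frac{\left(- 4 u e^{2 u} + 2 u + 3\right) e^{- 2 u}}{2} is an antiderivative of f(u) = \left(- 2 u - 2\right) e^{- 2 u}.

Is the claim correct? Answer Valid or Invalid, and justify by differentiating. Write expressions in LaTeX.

d/du[G] = \left(- 2 u - 2 e^{2 u} - 2\right) e^{- 2 u}
d/du[G] - f(u) = -2 != 0.

Invalid: d/du[G] - f = -2, which is not 0.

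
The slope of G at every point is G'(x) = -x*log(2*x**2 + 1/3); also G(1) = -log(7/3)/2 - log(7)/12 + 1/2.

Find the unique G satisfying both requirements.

Whatever form G(x) takes, its d/dx must return the stated G'(x).
A general antiderivative is -x**2*log(2*x**2 + 1/3)/2 + x**2/2 - log(6*x**2 + 1)/12 + C.
The condition gives C = -log(7/3)/2 - log(7)/12 + 1/2 - (-log(7/3)/2 - log(7)/12 + 1/2) = 0.
So G(x) = -x**2*log(2*x**2 + 1/3)/2 + x**2/2 - log(6*x**2 + 1)/12.
Check: d/dx[-x**2*log(2*x**2 + 1/3)/2 + x**2/2 - log(6*x**2 + 1)/12] = -x*log(2*x**2 + 1/3) = G'(x).

G(x) = -x**2*log(2*x**2 + 1/3)/2 + x**2/2 - log(6*x**2 + 1)/12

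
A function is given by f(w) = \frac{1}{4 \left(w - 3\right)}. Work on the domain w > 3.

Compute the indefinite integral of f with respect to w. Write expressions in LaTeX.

Recover f(w) by differentiating a candidate F(w); any mismatch rules it out.
Check: d/dw[\frac{\log{\left(w - 3 \right)}}{4}] = \frac{1}{4 w - 12}, which equals f(w).

F(w) = \frac{\log{\left(w - 3 \right)}}{4} + C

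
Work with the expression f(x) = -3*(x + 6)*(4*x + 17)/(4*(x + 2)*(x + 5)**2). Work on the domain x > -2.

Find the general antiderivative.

F(x) = 3*(-4*(x + 5)*log(2*x + 4) + 1)/(4*(x + 5)) + C

Since d/dx undoes antidifferentiation here, F'(x) = f(x) is required of F(x).
Check: d/dx[3*(-4*(x + 5)*log(2*x + 4) + 1)/(4*(x + 5))] = (-12*x**2 - 123*x - 306)/(4*x**3 + 48*x**2 + 180*x + 200), which equals f(x).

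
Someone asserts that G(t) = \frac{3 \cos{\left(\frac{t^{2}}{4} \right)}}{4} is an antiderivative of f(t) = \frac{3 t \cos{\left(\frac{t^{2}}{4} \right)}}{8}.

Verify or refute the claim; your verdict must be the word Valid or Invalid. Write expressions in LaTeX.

Invalid: d/dt[G] - f = - \frac{3 t \sin{\left(\frac{t^{2}}{4} \right)}}{8} - \frac{3 t \cos{\left(\frac{t^{2}}{4} \right)}}{8}, which is not 0.

d/dt[G] = - \frac{3 t \sin{\left(\frac{t^{2}}{4} \right)}}{8}
d/dt[G] - f(t) = - \frac{3 t \sin{\left(\frac{t^{2}}{4} \right)}}{8} - \frac{3 t \cos{\left(\frac{t^{2}}{4} \right)}}{8} != 0.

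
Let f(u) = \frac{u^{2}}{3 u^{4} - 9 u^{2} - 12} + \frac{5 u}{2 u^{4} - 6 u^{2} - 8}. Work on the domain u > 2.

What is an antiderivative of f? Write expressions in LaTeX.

An antiderivative is F(u) = \frac{19 \log{\left(u - 2 \right)}}{60} + \frac{11 \log{\left(u + 2 \right)}}{60} - \frac{\log{\left(u^{2} + 1 \right)}}{4} + \frac{\operatorname{atan}{\left(u \right)}}{15}.

Factor the denominator (6 \left(u - 2\right) \left(u + 2\right) \left(u^{2} + 1\right)) and decompose: f = - \frac{15 u - 2}{30 \left(u^{2} + 1\right)} + \frac{11}{60 \left(u + 2\right)} + \frac{19}{60 \left(u - 2\right)}; each piece integrates to a log, atan, or power term.
Check: d/du[\frac{19 \log{\left(u - 2 \right)}}{60} + \frac{11 \log{\left(u + 2 \right)}}{60} - \frac{\log{\left(u^{2} + 1 \right)}}{4} + \frac{\operatorname{atan}{\left(u \right)}}{15}] = \frac{2 u^{2} + 15 u}{6 u^{4} - 18 u^{2} - 24}, which equals f(u).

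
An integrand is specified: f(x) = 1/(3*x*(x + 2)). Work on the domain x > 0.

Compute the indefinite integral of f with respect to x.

Factor the denominator (3*x*(x + 2)) and decompose: f = -1/(6*(x + 2)) + 1/(6*x); each piece integrates to a log, atan, or power term.
Check: d/dx[log(x)/6 - log(x + 2)/6] = 1/(3*x**2 + 6*x), which equals f(x).

F(x) = log(x)/6 - log(x + 2)/6 + C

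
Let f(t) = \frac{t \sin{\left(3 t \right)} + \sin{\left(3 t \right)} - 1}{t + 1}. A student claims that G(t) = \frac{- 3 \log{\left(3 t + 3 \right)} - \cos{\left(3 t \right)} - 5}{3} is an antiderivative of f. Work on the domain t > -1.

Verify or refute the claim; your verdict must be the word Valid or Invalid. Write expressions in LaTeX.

d/dt[G] = \frac{t \sin{\left(3 t \right)} + \sin{\left(3 t \right)} - 1}{t + 1}
This equals f(t) exactly, so the claim holds.

Valid - differentiating G returns exactly f.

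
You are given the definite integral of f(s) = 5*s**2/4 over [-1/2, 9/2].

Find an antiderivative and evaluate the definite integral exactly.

Antiderivative: F(s) = 5*s**3/12; value = 1825/48

Since d/ds undoes antidifferentiation here, F'(s) = f(s) is required of F(s).
F(s) = 5*s**3/12 is an antiderivative of f.
Check: d/ds[5*s**3/12] = 5*s**2/4 = f(s).
F(9/2) = 1215/32; F(-1/2) = -5/96.
Integral = F(9/2) - F(-1/2) = 1825/48.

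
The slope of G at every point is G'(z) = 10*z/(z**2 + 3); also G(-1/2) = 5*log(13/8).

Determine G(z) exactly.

G'(z) matches the chain-rule pattern g'(h)*h' with inner function h(z) = z**2/2 + 3/2; substituting u = h(z) collapses the integral.
A general antiderivative is 5*log(z**2/2 + 3/2) + C.
The condition gives C = 5*log(13/8) - (5*log(13/8)) = 0.
So G(z) = 5*log(z**2/2 + 3/2).
Check: d/dz[5*log(z**2/2 + 3/2)] = 10*z/(z**2 + 3) = G'(z).

G(z) = 5*log(z**2/2 + 3/2)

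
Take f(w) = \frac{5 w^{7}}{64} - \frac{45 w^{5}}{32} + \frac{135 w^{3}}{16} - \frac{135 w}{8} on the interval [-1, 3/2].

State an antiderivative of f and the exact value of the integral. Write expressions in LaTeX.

Antiderivative: F(w) = \frac{5 w^{8}}{512} - \frac{15 w^{6}}{64} + \frac{135 w^{4}}{64} - \frac{135 w^{2}}{16}; value = - \frac{546875}{131072}

The substitution u = \frac{3}{2} - \frac{w^{2}}{4} works: f is exactly (dF/du)*(du/dw) for that inner function.
F(w) = \frac{5 w^{8}}{512} - \frac{15 w^{6}}{64} + \frac{135 w^{4}}{64} - \frac{135 w^{2}}{16} is an antiderivative of f.
Check: d/dw[\frac{5 w^{8}}{512} - \frac{15 w^{6}}{64} + \frac{135 w^{4}}{64} - \frac{135 w^{2}}{16}] = \frac{5 w^{7}}{64} - \frac{45 w^{5}}{32} + \frac{135 w^{3}}{16} - \frac{135 w}{8} = f(w).
F(3/2) = - \frac{1405755}{131072}; F(-1) = - \frac{3355}{512}.
Integral = F(3/2) - F(-1) = - \frac{546875}{131072}.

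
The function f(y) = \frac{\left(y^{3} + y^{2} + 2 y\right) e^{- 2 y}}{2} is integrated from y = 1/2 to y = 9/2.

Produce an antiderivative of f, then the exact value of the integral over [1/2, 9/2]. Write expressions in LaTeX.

f has the shape u'v + uv' for u = - \frac{y^{3}}{4} - \frac{5 y^{2}}{8} - \frac{9 y}{8} - \frac{9}{16} and v = e^{- 2 y} — it is the derivative of the product u*v.
F(y) = \frac{\left(- 4 y^{3} - 10 y^{2} - 18 y - 9\right) e^{- 2 y}}{16} is an antiderivative of f.
Check: d/dy[\frac{\left(- 4 y^{3} - 10 y^{2} - 18 y - 9\right) e^{- 2 y}}{16}] = \frac{\left(y^{3} + y^{2} + 2 y\right) e^{- 2 y}}{2} = f(y).
F(9/2) = - \frac{657}{16 e^{9}}; F(1/2) = - \frac{21}{16 e}.
Integral = F(9/2) - F(1/2) = - \frac{657}{16 e^{9}} + \frac{21}{16 e}.

Antiderivative: F(y) = \frac{\left(- 4 y^{3} - 10 y^{2} - 18 y - 9\right) e^{- 2 y}}{16}; value = - \frac{657}{16 e^{9}} + \frac{21}{16 e}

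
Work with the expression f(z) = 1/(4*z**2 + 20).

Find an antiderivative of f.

Check any antiderivative F(z) by computing F'(z) and comparing it with f(z).
Check: d/dz[sqrt(5)*atan(sqrt(5)*z/5)/20] = 1/(4*z**2 + 20) = f(z).

An antiderivative is F(z) = sqrt(5)*atan(sqrt(5)*z/5)/20.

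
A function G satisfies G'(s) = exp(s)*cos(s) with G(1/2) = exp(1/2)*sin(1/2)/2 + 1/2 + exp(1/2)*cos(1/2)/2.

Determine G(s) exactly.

G(s) = (exp(s)*sin(s) + exp(s)*cos(s) + 1)/2

A first test for any G(s): its s-derivative must equal the given G'(s).
A general antiderivative is exp(s)*sin(s)/2 + exp(s)*cos(s)/2 + C.
The condition gives C = exp(1/2)*sin(1/2)/2 + 1/2 + exp(1/2)*cos(1/2)/2 - (exp(1/2)*sin(1/2)/2 + exp(1/2)*cos(1/2)/2) = 1/2.
So G(s) = (exp(s)*sin(s) + exp(s)*cos(s) + 1)/2.
Check: d/ds[(exp(s)*sin(s) + exp(s)*cos(s) + 1)/2] = exp(s)*cos(s) = G'(s).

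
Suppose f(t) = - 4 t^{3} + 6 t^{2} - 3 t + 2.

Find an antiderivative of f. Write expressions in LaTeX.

The integrand splits into summands that can be handled one at a time.
Check: d/dt[- t^{4} + 2 t^{3} - \frac{3 t^{2}}{2} + 2 t] = - 4 t^{3} + 6 t^{2} - 3 t + 2 = f(t).

An antiderivative is F(t) = - t^{4} + 2 t^{3} - \frac{3 t^{2}}{2} + 2 t.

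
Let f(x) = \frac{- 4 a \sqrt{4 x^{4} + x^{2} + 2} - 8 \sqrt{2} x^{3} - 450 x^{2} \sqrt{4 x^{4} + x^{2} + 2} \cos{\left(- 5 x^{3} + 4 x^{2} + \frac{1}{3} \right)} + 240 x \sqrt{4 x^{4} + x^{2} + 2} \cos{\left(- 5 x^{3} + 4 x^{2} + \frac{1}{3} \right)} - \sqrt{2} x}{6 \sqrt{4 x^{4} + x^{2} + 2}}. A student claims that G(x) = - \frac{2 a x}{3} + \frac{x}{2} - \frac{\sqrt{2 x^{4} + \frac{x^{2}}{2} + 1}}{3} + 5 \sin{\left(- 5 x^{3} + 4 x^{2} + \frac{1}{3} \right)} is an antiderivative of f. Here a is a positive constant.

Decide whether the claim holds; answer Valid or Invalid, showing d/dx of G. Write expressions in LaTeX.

Invalid: d/dx[G] - f = \frac{1}{2}, which is not 0.

d/dx[G] = \frac{- 4 a \sqrt{4 x^{4} + x^{2} + 2} - 8 \sqrt{2} x^{3} - 450 x^{2} \sqrt{4 x^{4} + x^{2} + 2} \cos{\left(- 5 x^{3} + 4 x^{2} + \frac{1}{3} \right)} + 240 x \sqrt{4 x^{4} + x^{2} + 2} \cos{\left(- 5 x^{3} + 4 x^{2} + \frac{1}{3} \right)} - \sqrt{2} x + 3 \sqrt{4 x^{4} + x^{2} + 2}}{6 \sqrt{4 x^{4} + x^{2} + 2}}
d/dx[G] - f(x) = \frac{1}{2} != 0.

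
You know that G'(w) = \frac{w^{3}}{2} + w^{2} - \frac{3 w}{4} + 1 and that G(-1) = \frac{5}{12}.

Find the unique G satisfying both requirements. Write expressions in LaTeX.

G(w) = \frac{3 w^{4} + 8 w^{3} - 9 w^{2} + 24 w + 48}{24}

Integrate term by term and add the pieces.
A general antiderivative is \frac{w^{4}}{8} + \frac{w^{3}}{3} - \frac{3 w^{2}}{8} + w + C.
The condition gives C = \frac{5}{12} - (- \frac{19}{12}) = 2.
So G(w) = \frac{3 w^{4} + 8 w^{3} - 9 w^{2} + 24 w + 48}{24}.
Check: d/dw[\frac{3 w^{4} + 8 w^{3} - 9 w^{2} + 24 w + 48}{24}] = \frac{w^{3}}{2} + w^{2} - \frac{3 w}{4} + 1 = G'(w).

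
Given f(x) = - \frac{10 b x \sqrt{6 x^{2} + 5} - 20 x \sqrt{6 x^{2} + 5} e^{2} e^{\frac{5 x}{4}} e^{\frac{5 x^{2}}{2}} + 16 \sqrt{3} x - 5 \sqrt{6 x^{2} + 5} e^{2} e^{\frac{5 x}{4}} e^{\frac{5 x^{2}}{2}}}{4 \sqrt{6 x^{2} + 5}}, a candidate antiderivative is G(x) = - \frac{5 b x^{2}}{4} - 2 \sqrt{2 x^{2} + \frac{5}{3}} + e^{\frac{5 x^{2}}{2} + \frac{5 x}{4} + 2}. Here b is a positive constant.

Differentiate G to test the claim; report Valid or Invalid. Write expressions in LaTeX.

Valid: G'(x) = f(x).

d/dx[G] = \frac{- 10 b x \sqrt{6 x^{2} + 5} + 20 x \sqrt{6 x^{2} + 5} e^{2} e^{\frac{5 x}{4}} e^{\frac{5 x^{2}}{2}} - 16 \sqrt{3} x + 5 \sqrt{6 x^{2} + 5} e^{2} e^{\frac{5 x}{4}} e^{\frac{5 x^{2}}{2}}}{4 \sqrt{6 x^{2} + 5}}
This equals f(x) exactly, so the claim holds.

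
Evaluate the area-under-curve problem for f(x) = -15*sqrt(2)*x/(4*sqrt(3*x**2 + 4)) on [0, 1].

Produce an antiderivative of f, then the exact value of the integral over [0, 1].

f matches the chain-rule pattern g'(h)*h' with inner function h(x) = 3*x**2/2 + 2; substituting u = h(x) collapses the integral.
F(x) = -5*sqrt(3*x**2/2 + 2)/2 is an antiderivative of f.
Check: d/dx[-5*sqrt(3*x**2/2 + 2)/2] = -15*sqrt(2)*x/(4*sqrt(3*x**2 + 4)) = f(x).
F(1) = -5*sqrt(14)/4; F(0) = -5*sqrt(2)/2.
Integral = F(1) - F(0) = -5*sqrt(14)/4 + 5*sqrt(2)/2.

Antiderivative: F(x) = -5*sqrt(3*x**2/2 + 2)/2; value = -5*sqrt(14)/4 + 5*sqrt(2)/2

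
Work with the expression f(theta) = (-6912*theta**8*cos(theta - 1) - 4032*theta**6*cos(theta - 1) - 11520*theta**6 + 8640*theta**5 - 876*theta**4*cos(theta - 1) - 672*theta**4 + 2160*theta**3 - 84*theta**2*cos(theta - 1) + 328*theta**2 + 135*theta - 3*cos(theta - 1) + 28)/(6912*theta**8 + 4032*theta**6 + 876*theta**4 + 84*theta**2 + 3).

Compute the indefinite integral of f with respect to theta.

F(theta) = (-576*theta**4*sin(theta - 1) + 960*theta**3 - 168*theta**2*sin(theta - 1) - 360*theta**2 + 112*theta - 12*sin(theta - 1) - 45)/(576*theta**4 + 168*theta**2 + 12) + C

Check any antiderivative F(theta) by computing F'(theta) and comparing it with f(theta).
Check: d/dtheta[(-576*theta**4*sin(theta - 1) + 960*theta**3 - 168*theta**2*sin(theta - 1) - 360*theta**2 + 112*theta - 12*sin(theta - 1) - 45)/(576*theta**4 + 168*theta**2 + 12)] = (-6912*theta**8*cos(theta - 1) - 4032*theta**6*cos(theta - 1) - 11520*theta**6 + 8640*theta**5 - 876*theta**4*cos(theta - 1) - 672*theta**4 + 2160*theta**3 - 84*theta**2*cos(theta - 1) + 328*theta**2 + 135*theta - 3*cos(theta - 1) + 28)/(6912*theta**8 + 4032*theta**6 + 876*theta**4 + 84*theta**2 + 3) = f(theta).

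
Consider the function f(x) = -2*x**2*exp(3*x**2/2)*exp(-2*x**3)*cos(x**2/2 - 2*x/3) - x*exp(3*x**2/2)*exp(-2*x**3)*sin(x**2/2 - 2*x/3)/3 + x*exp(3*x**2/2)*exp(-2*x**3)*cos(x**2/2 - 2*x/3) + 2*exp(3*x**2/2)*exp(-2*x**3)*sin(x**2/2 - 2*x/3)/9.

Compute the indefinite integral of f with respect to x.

Recognize the product-rule pattern: f = u'v + uv' with u = cos(x**2/2 - 2*x/3)/3, v = exp(-2*x**3 + 3*x**2/2), so integration by parts undoes it.
Check: d/dx[exp(3*x**2/2)*exp(-2*x**3)*cos(x**2/2 - 2*x/3)/3] = (-18*x**2*exp(3*x**2/2)*cos(x**2/2 - 2*x/3) - 3*x*exp(3*x**2/2)*sin(x**2/2 - 2*x/3) + 9*x*exp(3*x**2/2)*cos(x**2/2 - 2*x/3) + 2*exp(3*x**2/2)*sin(x**2/2 - 2*x/3))*exp(-2*x**3)/9, which equals f(x).

F(x) = exp(3*x**2/2)*exp(-2*x**3)*cos(x**2/2 - 2*x/3)/3 + C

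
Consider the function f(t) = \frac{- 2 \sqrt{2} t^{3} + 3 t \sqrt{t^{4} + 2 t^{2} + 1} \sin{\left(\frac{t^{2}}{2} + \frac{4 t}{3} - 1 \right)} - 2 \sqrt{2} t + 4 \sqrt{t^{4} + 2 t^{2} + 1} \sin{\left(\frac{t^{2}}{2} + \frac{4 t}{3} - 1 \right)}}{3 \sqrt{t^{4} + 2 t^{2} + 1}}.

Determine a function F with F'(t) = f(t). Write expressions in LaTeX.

Since d/dt undoes antidifferentiation here, F'(t) = f(t) is required of F(t).
Check: d/dt[\frac{- \sqrt{2} \sqrt{t^{4} + 2 t^{2} + 1} - 3 \cos{\left(\frac{t^{2}}{2} + \frac{4 t}{3} - 1 \right)}}{3}] = \frac{- 2 \sqrt{2} t^{3} + 3 t \sqrt{t^{4} + 2 t^{2} + 1} \sin{\left(\frac{t^{2}}{2} + \frac{4 t}{3} - 1 \right)} - 2 \sqrt{2} t + 4 \sqrt{t^{4} + 2 t^{2} + 1} \sin{\left(\frac{t^{2}}{2} + \frac{4 t}{3} - 1 \right)}}{3 \sqrt{t^{4} + 2 t^{2} + 1}} = f(t).

An antiderivative is F(t) = \frac{- \sqrt{2} \sqrt{t^{4} + 2 t^{2} + 1} - 3 \cos{\left(\frac{t^{2}}{2} + \frac{4 t}{3} - 1 \right)}}{3}.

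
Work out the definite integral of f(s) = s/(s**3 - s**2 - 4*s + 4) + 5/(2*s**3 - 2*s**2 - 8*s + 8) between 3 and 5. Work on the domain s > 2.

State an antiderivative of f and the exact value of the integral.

Factor the denominator (2*(s - 2)*(s - 1)*(s + 2)) and decompose: f = 1/(24*(s + 2)) - 7/(6*(s - 1)) + 9/(8*(s - 2)); each piece integrates to a log, atan, or power term.
F(s) = 9*log(s - 2)/8 - 7*log(s - 1)/6 + log(s + 2)/24 is an antiderivative of f.
Check: d/ds[9*log(s - 2)/8 - 7*log(s - 1)/6 + log(s + 2)/24] = (2*s + 5)/(2*s**3 - 2*s**2 - 8*s + 8), which equals f(s).
F(5) = -7*log(4)/6 + log(7)/24 + 9*log(3)/8; F(3) = -7*log(2)/6 + log(5)/24.
Integral = F(5) - F(3) = -7*log(4)/6 - log(5)/24 + log(7)/24 + 7*log(2)/6 + 9*log(3)/8.

Antiderivative: F(s) = 9*log(s - 2)/8 - 7*log(s - 1)/6 + log(s + 2)/24; value = -7*log(4)/6 - log(5)/24 + log(7)/24 + 7*log(2)/6 + 9*log(3)/8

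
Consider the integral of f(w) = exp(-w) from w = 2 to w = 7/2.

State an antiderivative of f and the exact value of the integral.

A candidate is checked by its d/dw: the result must match f(w).
F(w) = -exp(-w) is an antiderivative of f.
Check: d/dw[-exp(-w)] = exp(-w) = f(w).
F(7/2) = -exp(-7/2); F(2) = -exp(-2).
Integral = F(7/2) - F(2) = -exp(-7/2) + exp(-2).

Antiderivative: F(w) = -exp(-w); value = -exp(-7/2) + exp(-2)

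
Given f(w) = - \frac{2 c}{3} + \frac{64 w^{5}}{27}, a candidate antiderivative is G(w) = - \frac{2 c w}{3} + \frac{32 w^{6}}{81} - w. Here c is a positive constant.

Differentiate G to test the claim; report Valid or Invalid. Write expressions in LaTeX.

d/dw[G] = - \frac{2 c}{3} + \frac{64 w^{5}}{27} - 1
d/dw[G] - f(w) = -1 != 0.

Invalid: d/dw[G] - f = -1, which is not 0.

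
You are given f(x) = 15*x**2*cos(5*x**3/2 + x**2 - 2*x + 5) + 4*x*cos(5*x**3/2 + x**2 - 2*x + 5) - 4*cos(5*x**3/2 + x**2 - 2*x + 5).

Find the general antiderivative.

F(x) = 2*sin(5*x**3/2 + x**2 - 2*x + 5) + C

The substitution u = 5*x**3/2 + x**2 - 2*x + 5 works: f is exactly (dF/du)*(du/dx) for that inner function.
Check: d/dx[2*sin(5*x**3/2 + x**2 - 2*x + 5)] = 15*x**2*cos(5*x**3/2 + x**2 - 2*x + 5) + 4*x*cos(5*x**3/2 + x**2 - 2*x + 5) - 4*cos(5*x**3/2 + x**2 - 2*x + 5) = f(x).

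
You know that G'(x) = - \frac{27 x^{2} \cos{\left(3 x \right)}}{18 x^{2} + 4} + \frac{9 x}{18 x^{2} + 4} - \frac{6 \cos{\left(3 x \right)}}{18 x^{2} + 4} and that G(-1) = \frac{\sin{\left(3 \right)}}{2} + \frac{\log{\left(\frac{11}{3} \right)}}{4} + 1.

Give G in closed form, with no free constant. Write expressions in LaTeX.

The integrand splits into summands that can be handled one at a time.
A general antiderivative is \frac{\log{\left(3 x^{2} + \frac{2}{3} \right)}}{4} - \frac{\sin{\left(3 x \right)}}{2} + C.
The condition gives C = \frac{\sin{\left(3 \right)}}{2} + \frac{\log{\left(\frac{11}{3} \right)}}{4} + 1 - (\frac{\sin{\left(3 \right)}}{2} + \frac{\log{\left(\frac{11}{3} \right)}}{4}) = 1.
So G(x) = \frac{\log{\left(3 x^{2} + \frac{2}{3} \right)}}{4} - \frac{\sin{\left(3 x \right)}}{2} + 1.
Check: d/dx[\frac{\log{\left(3 x^{2} + \frac{2}{3} \right)}}{4} - \frac{\sin{\left(3 x \right)}}{2} + 1] = \frac{- 27 x^{2} \cos{\left(3 x \right)} + 9 x - 6 \cos{\left(3 x \right)}}{18 x^{2} + 4}, which equals G'(x).

G(x) = \frac{\log{\left(3 x^{2} + \frac{2}{3} \right)}}{4} - \frac{\sin{\left(3 x \right)}}{2} + 1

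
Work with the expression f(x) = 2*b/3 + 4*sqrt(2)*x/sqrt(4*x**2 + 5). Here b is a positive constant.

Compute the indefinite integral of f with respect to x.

For F(x) to be correct the identity F'(x) - f(x) = 0 must hold.
Check: d/dx[sqrt(2)*(2*sqrt(2)*b*x + 6*sqrt(4*x**2 + 5))/6] = (2*b*sqrt(4*x**2 + 5) + 12*sqrt(2)*x)/(3*sqrt(4*x**2 + 5)), which equals f(x).

F(x) = sqrt(2)*(2*sqrt(2)*b*x + 6*sqrt(4*x**2 + 5))/6 + C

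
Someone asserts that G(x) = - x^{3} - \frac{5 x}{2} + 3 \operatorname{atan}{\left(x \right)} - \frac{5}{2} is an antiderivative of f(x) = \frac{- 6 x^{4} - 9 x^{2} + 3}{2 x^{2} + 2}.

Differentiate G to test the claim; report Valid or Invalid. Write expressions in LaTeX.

d/dx[G] = \frac{- 6 x^{4} - 11 x^{2} + 1}{2 x^{2} + 2}
d/dx[G] - f(x) = -1 != 0.

Invalid: d/dx[G] - f = -1, which is not 0.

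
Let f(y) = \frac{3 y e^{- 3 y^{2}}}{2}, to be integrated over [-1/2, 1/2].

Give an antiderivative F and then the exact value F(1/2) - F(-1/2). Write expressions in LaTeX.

Antiderivative: F(y) = - \frac{e^{- 3 y^{2}}}{4}; value = 0

f matches the chain-rule pattern g'(h)*h' with inner function h(y) = - 3 y^{2}; substituting u = h(y) collapses the integral.
F(y) = - \frac{e^{- 3 y^{2}}}{4} is an antiderivative of f.
Check: d/dy[- \frac{e^{- 3 y^{2}}}{4}] = \frac{3 y e^{- 3 y^{2}}}{2} = f(y).
F(1/2) = - \frac{1}{4 e^{\frac{3}{4}}}; F(-1/2) = - \frac{1}{4 e^{\frac{3}{4}}}.
Integral = F(1/2) - F(-1/2) = 0.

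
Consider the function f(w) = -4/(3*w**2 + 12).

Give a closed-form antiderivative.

An antiderivative is F(w) = -2*atan(w/2)/3.

Since d/dw undoes antidifferentiation here, F'(w) = f(w) is required of F(w).
Check: d/dw[-2*atan(w/2)/3] = -4/(3*w**2 + 12) = f(w).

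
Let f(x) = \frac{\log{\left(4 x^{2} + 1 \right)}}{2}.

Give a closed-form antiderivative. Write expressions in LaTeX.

Recover f(x) by differentiating a candidate F(x); any mismatch rules it out.
Check: d/dx[\frac{x \log{\left(4 x^{2} + 1 \right)} - 2 x + \operatorname{atan}{\left(2 x \right)}}{2}] = \frac{\log{\left(4 x^{2} + 1 \right)}}{2} = f(x).

An antiderivative is F(x) = \frac{x \log{\left(4 x^{2} + 1 \right)} - 2 x + \operatorname{atan}{\left(2 x \right)}}{2}.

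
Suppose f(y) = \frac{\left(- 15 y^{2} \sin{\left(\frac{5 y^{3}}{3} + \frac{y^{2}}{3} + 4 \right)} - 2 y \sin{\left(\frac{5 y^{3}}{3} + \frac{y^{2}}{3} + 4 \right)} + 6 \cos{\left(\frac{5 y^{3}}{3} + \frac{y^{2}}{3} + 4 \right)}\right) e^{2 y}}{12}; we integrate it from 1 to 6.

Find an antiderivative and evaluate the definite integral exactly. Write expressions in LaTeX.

Antiderivative: F(y) = \frac{e^{2 y} \cos{\left(\frac{5 y^{3}}{3} + \frac{y^{2}}{3} + 4 \right)}}{4}; value = - \frac{e^{2} \cos{\left(6 \right)}}{4} + \frac{e^{12} \cos{\left(376 \right)}}{4}

f has the shape u'v + uv' for u = \frac{\cos{\left(\frac{5 y^{3}}{3} + \frac{y^{2}}{3} + 4 \right)}}{4} and v = e^{2 y} — it is the derivative of the product u*v.
F(y) = \frac{e^{2 y} \cos{\left(\frac{5 y^{3}}{3} + \frac{y^{2}}{3} + 4 \right)}}{4} is an antiderivative of f.
Check: d/dy[\frac{e^{2 y} \cos{\left(\frac{5 y^{3}}{3} + \frac{y^{2}}{3} + 4 \right)}}{4}] = - \frac{5 y^{2} e^{2 y} \sin{\left(\frac{5 y^{3}}{3} + \frac{y^{2}}{3} + 4 \right)}}{4} - \frac{y e^{2 y} \sin{\left(\frac{5 y^{3}}{3} + \frac{y^{2}}{3} + 4 \right)}}{6} + \frac{e^{2 y} \cos{\left(\frac{5 y^{3}}{3} + \frac{y^{2}}{3} + 4 \right)}}{2}, which equals f(y).
F(6) = \frac{e^{12} \cos{\left(376 \right)}}{4}; F(1) = \frac{e^{2} \cos{\left(6 \right)}}{4}.
Integral = F(6) - F(1) = - \frac{e^{2} \cos{\left(6 \right)}}{4} + \frac{e^{12} \cos{\left(376 \right)}}{4}.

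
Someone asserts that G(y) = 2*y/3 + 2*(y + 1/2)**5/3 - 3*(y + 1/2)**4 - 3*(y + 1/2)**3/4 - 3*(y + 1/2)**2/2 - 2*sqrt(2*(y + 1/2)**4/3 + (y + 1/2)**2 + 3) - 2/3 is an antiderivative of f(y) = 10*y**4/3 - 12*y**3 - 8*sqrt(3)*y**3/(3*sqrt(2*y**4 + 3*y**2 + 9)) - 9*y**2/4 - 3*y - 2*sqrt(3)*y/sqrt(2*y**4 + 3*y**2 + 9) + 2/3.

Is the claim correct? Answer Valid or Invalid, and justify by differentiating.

Invalid: d/dy[G] - f = (320*y**3*sqrt(2*y**4 + 3*y**2 + 9)*sqrt(16*y**4 + 32*y**3 + 48*y**2 + 32*y + 79) - 256*sqrt(6)*y**3*sqrt(2*y**4 + 3*y**2 + 9) + 128*sqrt(3)*y**3*sqrt(16*y**4 + 32*y**3 + 48*y**2 + 32*y + 79) - 624*y**2*sqrt(2*y**4 + 3*y**2 + 9)*sqrt(16*y**4 + 32*y**3 + 48*y**2 + 32*y + 79) - 384*sqrt(6)*y**2*sqrt(2*y**4 + 3*y**2 + 9) - 460*y*sqrt(2*y**4 + 3*y**2 + 9)*sqrt(16*y**4 + 32*y**3 + 48*y**2 + 32*y + 79) - 384*sqrt(6)*y*sqrt(2*y**4 + 3*y**2 + 9) + 96*sqrt(3)*y*sqrt(16*y**4 + 32*y**3 + 48*y**2 + 32*y + 79) - 161*sqrt(2*y**4 + 3*y**2 + 9)*sqrt(16*y**4 + 32*y**3 + 48*y**2 + 32*y + 79) - 128*sqrt(6)*sqrt(2*y**4 + 3*y**2 + 9))/(48*sqrt(2*y**4 + 3*y**2 + 9)*sqrt(16*y**4 + 32*y**3 + 48*y**2 + 32*y + 79)), which is not 0.

d/dy[G] = (160*y**4*sqrt(16*y**4 + 32*y**3 + 48*y**2 + 32*y + 79) - 256*y**3*sqrt(16*y**4 + 32*y**3 + 48*y**2 + 32*y + 79) - 256*sqrt(6)*y**3 - 732*y**2*sqrt(16*y**4 + 32*y**3 + 48*y**2 + 32*y + 79) - 384*sqrt(6)*y**2 - 604*y*sqrt(16*y**4 + 32*y**3 + 48*y**2 + 32*y + 79) - 384*sqrt(6)*y - 129*sqrt(16*y**4 + 32*y**3 + 48*y**2 + 32*y + 79) - 128*sqrt(6))/(48*sqrt(16*y**4 + 32*y**3 + 48*y**2 + 32*y + 79))
d/dy[G] - f(y) = (320*y**3*sqrt(2*y**4 + 3*y**2 + 9)*sqrt(16*y**4 + 32*y**3 + 48*y**2 + 32*y + 79) - 256*sqrt(6)*y**3*sqrt(2*y**4 + 3*y**2 + 9) + 128*sqrt(3)*y**3*sqrt(16*y**4 + 32*y**3 + 48*y**2 + 32*y + 79) - 624*y**2*sqrt(2*y**4 + 3*y**2 + 9)*sqrt(16*y**4 + 32*y**3 + 48*y**2 + 32*y + 79) - 384*sqrt(6)*y**2*sqrt(2*y**4 + 3*y**2 + 9) - 460*y*sqrt(2*y**4 + 3*y**2 + 9)*sqrt(16*y**4 + 32*y**3 + 48*y**2 + 32*y + 79) - 384*sqrt(6)*y*sqrt(2*y**4 + 3*y**2 + 9) + 96*sqrt(3)*y*sqrt(16*y**4 + 32*y**3 + 48*y**2 + 32*y + 79) - 161*sqrt(2*y**4 + 3*y**2 + 9)*sqrt(16*y**4 + 32*y**3 + 48*y**2 + 32*y + 79) - 128*sqrt(6)*sqrt(2*y**4 + 3*y**2 + 9))/(48*sqrt(2*y**4 + 3*y**2 + 9)*sqrt(16*y**4 + 32*y**3 + 48*y**2 + 32*y + 79)) != 0.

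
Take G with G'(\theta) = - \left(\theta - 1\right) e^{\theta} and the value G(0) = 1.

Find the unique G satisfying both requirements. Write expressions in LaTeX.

G'(\theta) has the shape u'v + uv' for u = 2 - \theta and v = e^{\theta} — it is the derivative of the product u*v.
A general antiderivative is \left(2 - \theta\right) e^{\theta} + C.
The condition gives C = 1 - (2) = -1.
So G(\theta) = - \theta e^{\theta} + 2 e^{\theta} - 1.
Check: d/d\theta[- \theta e^{\theta} + 2 e^{\theta} - 1] = - \theta e^{\theta} + e^{\theta}, which equals G'(\theta).

G(\theta) = - \theta e^{\theta} + 2 e^{\theta} - 1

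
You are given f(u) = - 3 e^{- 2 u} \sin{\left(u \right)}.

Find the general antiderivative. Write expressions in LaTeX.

Recover f(u) by differentiating a candidate F(u); any mismatch rules it out.
Check: d/du[\frac{3 \left(2 \sin{\left(u \right)} + \cos{\left(u \right)}\right) e^{- 2 u}}{5}] = - 3 e^{- 2 u} \sin{\left(u \right)} = f(u).

F(u) = \frac{3 \left(2 \sin{\left(u \right)} + \cos{\left(u \right)}\right) e^{- 2 u}}{5} + C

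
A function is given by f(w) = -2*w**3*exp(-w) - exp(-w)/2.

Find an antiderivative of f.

An antiderivative is F(w) = (4*w**3 + 12*w**2 + 24*w + 25)*exp(-w)/2.

Recognize the product-rule pattern: f = u'v + uv' with u = 2*w**3 + 6*w**2 + 12*w + 25/2, v = exp(-w), so integration by parts undoes it.
Check: d/dw[(4*w**3 + 12*w**2 + 24*w + 25)*exp(-w)/2] = (-4*w**3 - 1)*exp(-w)/2, which equals f(w).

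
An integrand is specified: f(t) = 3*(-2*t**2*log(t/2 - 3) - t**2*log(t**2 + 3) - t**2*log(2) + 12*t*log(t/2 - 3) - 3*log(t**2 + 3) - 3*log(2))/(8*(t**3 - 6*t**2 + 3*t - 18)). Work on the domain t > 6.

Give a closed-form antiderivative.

f has the shape u'v + uv' for u = -3*log(t/2 - 3)/8 and v = log(2*t**2 + 6) — it is the derivative of the product u*v.
Check: d/dt[-3*log(t/2 - 3)*log(2*t**2 + 6)/8] = (-6*t**2*log(t/2 - 3) - 3*t**2*log(t**2 + 3) - 3*t**2*log(2) + 36*t*log(t/2 - 3) - 9*log(t**2 + 3) - 9*log(2))/(8*t**3 - 48*t**2 + 24*t - 144), which equals f(t).

An antiderivative is F(t) = -3*log(t/2 - 3)*log(2*t**2 + 6)/8.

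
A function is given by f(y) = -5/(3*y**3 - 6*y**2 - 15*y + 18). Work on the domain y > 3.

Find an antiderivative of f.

The denominator factors as 3*(y - 3)*(y - 1)*(y + 2); partial fractions split f into directly integrable pieces: -1/(9*(y + 2)) + 5/(18*(y - 1)) - 1/(6*(y - 3)).
Check: d/dy[-log(y - 3)/6 + 5*log(y - 1)/18 - log(y + 2)/9] = -5/(3*y**3 - 6*y**2 - 15*y + 18) = f(y).

An antiderivative is F(y) = -log(y - 3)/6 + 5*log(y - 1)/18 - log(y + 2)/9.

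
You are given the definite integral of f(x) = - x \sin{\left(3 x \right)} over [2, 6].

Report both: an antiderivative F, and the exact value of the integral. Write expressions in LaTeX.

Check any antiderivative F(x) by computing F'(x) and comparing it with f(x).
F(x) = \frac{3 x \cos{\left(3 x \right)} - \sin{\left(3 x \right)}}{9} is an antiderivative of f.
Check: d/dx[\frac{3 x \cos{\left(3 x \right)} - \sin{\left(3 x \right)}}{9}] = - x \sin{\left(3 x \right)} = f(x).
F(6) = - \frac{\sin{\left(18 \right)}}{9} + 2 \cos{\left(18 \right)}; F(2) = - \frac{\sin{\left(6 \right)}}{9} + \frac{2 \cos{\left(6 \right)}}{3}.
Integral = F(6) - F(2) = - \frac{2 \cos{\left(6 \right)}}{3} + \frac{\sin{\left(6 \right)}}{9} - \frac{\sin{\left(18 \right)}}{9} + 2 \cos{\left(18 \right)}.

Antiderivative: F(x) = \frac{3 x \cos{\left(3 x \right)} - \sin{\left(3 x \right)}}{9}; value = - \frac{2 \cos{\left(6 \right)}}{3} + \frac{\sin{\left(6 \right)}}{9} - \frac{\sin{\left(18 \right)}}{9} + 2 \cos{\left(18 \right)}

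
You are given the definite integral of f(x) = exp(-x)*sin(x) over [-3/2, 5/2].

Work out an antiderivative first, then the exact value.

Antiderivative: F(x) = (-sin(x) - cos(x))*exp(-x)/2; value = -exp(3/2)*sin(3/2)/2 - exp(-5/2)*sin(5/2)/2 - exp(-5/2)*cos(5/2)/2 + exp(3/2)*cos(3/2)/2

For F(x) to be correct the identity F'(x) - f(x) = 0 must hold.
F(x) = (-sin(x) - cos(x))*exp(-x)/2 is an antiderivative of f.
Check: d/dx[(-sin(x) - cos(x))*exp(-x)/2] = exp(-x)*sin(x) = f(x).
F(5/2) = -exp(-5/2)*sin(5/2)/2 - exp(-5/2)*cos(5/2)/2; F(-3/2) = -exp(3/2)*cos(3/2)/2 + exp(3/2)*sin(3/2)/2.
Integral = F(5/2) - F(-3/2) = -exp(3/2)*sin(3/2)/2 - exp(-5/2)*sin(5/2)/2 - exp(-5/2)*cos(5/2)/2 + exp(3/2)*cos(3/2)/2.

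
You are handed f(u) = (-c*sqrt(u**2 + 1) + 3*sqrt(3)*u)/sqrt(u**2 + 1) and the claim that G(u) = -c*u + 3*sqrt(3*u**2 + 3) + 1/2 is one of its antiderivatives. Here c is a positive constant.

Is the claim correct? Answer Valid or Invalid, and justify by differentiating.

d/du[G] = (-c*sqrt(u**2 + 1) + 3*sqrt(3)*u)/sqrt(u**2 + 1)
This equals f(u) exactly, so the claim holds.

Valid: G'(u) = f(u).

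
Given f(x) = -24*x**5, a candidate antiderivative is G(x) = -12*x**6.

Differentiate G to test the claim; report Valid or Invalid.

Invalid: d/dx[G] - f = -48*x**5, which is not 0.

d/dx[G] = -72*x**5
d/dx[G] - f(x) = -48*x**5 != 0.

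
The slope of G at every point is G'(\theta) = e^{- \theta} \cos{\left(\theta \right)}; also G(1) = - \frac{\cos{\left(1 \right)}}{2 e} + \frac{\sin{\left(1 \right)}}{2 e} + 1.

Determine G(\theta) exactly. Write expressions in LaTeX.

Differentiate the proposed G(\theta) back; it has to land on the given G'(\theta).
A general antiderivative is \frac{e^{- \theta} \sin{\left(\theta \right)}}{2} - \frac{e^{- \theta} \cos{\left(\theta \right)}}{2} + C.
The condition gives C = - \frac{\cos{\left(1 \right)}}{2 e} + \frac{\sin{\left(1 \right)}}{2 e} + 1 - (- \frac{\cos{\left(1 \right)}}{2 e} + \frac{\sin{\left(1 \right)}}{2 e}) = 1.
So G(\theta) = 1 + \frac{e^{- \theta} \sin{\left(\theta \right)}}{2} - \frac{e^{- \theta} \cos{\left(\theta \right)}}{2}.
Check: d/d\theta[1 + \frac{e^{- \theta} \sin{\left(\theta \right)}}{2} - \frac{e^{- \theta} \cos{\left(\theta \right)}}{2}] = e^{- \theta} \cos{\left(\theta \right)} = G'(\theta).

G(\theta) = 1 + \frac{e^{- \theta} \sin{\left(\theta \right)}}{2} - \frac{e^{- \theta} \cos{\left(\theta \right)}}{2}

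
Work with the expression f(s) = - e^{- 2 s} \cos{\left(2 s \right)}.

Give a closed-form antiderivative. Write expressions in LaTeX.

An antiderivative is F(s) = - \frac{e^{- 2 s} \sin{\left(2 s \right)}}{4} + \frac{e^{- 2 s} \cos{\left(2 s \right)}}{4}.

Check any antiderivative F(s) by computing F'(s) and comparing it with f(s).
Check: d/ds[- \frac{e^{- 2 s} \sin{\left(2 s \right)}}{4} + \frac{e^{- 2 s} \cos{\left(2 s \right)}}{4}] = - e^{- 2 s} \cos{\left(2 s \right)} = f(s).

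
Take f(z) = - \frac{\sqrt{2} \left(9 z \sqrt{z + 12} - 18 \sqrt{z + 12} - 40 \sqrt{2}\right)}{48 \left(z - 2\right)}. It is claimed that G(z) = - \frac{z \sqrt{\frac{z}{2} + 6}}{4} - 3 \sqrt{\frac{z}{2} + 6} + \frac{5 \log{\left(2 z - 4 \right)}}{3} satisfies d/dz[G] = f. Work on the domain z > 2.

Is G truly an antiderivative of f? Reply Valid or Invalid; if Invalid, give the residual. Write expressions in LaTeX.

d/dz[G] = \frac{- 9 z^{2} - 90 z + 40 \sqrt{2} \sqrt{z + 12} + 216}{24 \sqrt{2} z \sqrt{z + 12} - 48 \sqrt{2} \sqrt{z + 12}}
This equals f(z) exactly, so the claim holds.

Valid: G'(z) = f(z).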